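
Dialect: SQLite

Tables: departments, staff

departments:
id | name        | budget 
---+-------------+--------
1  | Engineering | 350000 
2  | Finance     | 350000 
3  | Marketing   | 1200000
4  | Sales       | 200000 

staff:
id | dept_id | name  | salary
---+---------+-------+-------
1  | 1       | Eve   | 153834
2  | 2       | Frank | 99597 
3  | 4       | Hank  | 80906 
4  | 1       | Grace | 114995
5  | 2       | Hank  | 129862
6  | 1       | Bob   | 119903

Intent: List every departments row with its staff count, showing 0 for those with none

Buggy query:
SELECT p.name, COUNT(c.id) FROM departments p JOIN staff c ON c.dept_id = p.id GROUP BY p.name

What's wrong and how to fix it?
Bug: INNER JOIN drops departments rows that have no matching staff rows

Fix: Switch to LEFT JOIN to retain unmatched parent rows

Corrected query:
SELECT p.name, COUNT(c.id) FROM departments p LEFT JOIN staff c ON c.dept_id = p.id GROUP BY p.name

Result:
name        | COUNT(c.id)
------------+------------
Engineering | 3          
Finance     | 2          
Marketing   | 0          
Sales       | 1          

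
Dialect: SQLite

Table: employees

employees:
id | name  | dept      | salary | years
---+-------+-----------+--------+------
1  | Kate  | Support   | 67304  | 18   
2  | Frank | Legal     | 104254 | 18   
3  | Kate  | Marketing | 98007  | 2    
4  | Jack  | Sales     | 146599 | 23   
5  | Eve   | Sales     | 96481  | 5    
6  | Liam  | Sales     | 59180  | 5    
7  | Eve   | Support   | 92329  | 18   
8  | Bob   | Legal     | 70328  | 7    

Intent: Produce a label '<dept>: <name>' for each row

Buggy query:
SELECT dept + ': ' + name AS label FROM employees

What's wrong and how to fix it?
Bug: SQLite uses || for string concatenation; + coerces text to numbers (yielding 0)

Fix: Use the || operator for string concatenation

Corrected query:
SELECT dept || ': ' || name AS label FROM employees

Result:
label          
---------------
Support: Kate  
Legal: Frank   
Marketing: Kate
Sales: Jack    
Sales: Eve     
Sales: Liam    
Support: Eve   
Legal: Bob     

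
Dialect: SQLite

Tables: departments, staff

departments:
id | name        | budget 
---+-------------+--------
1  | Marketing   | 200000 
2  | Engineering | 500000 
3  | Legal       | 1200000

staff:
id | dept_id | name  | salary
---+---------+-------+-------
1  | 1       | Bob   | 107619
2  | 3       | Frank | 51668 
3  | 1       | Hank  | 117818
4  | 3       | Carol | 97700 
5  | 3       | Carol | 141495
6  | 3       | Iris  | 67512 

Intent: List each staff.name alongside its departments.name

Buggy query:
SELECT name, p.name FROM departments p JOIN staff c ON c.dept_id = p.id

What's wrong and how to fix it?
Bug: Both tables have a 'name' column; the unqualified reference is ambiguous

Fix: Qualify the column with its table alias (c.name)

Corrected query:
SELECT c.name, p.name FROM departments p JOIN staff c ON c.dept_id = p.id

Result:
name  | name     
------+----------
Bob   | Marketing
Frank | Legal    
Hank  | Marketing
Carol | Legal    
Carol | Legal    
Iris  | Legal    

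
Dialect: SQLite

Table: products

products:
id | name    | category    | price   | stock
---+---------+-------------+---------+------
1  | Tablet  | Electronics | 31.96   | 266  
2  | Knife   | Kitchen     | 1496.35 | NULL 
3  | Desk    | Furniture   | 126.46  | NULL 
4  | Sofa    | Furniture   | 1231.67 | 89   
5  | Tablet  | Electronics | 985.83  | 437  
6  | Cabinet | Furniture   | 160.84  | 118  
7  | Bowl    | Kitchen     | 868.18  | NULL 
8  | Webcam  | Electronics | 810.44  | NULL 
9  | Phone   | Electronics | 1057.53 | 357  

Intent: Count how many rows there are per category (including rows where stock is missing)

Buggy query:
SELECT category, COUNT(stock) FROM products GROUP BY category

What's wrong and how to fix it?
Bug: COUNT(stock) skips NULLs, so groups with missing stock are undercounted

Fix: Use COUNT(*) to count all rows regardless of NULL

Corrected query:
SELECT category, COUNT(*) FROM products GROUP BY category

Result:
category    | COUNT(*)
------------+---------
Electronics | 4       
Furniture   | 3       
Kitchen     | 2       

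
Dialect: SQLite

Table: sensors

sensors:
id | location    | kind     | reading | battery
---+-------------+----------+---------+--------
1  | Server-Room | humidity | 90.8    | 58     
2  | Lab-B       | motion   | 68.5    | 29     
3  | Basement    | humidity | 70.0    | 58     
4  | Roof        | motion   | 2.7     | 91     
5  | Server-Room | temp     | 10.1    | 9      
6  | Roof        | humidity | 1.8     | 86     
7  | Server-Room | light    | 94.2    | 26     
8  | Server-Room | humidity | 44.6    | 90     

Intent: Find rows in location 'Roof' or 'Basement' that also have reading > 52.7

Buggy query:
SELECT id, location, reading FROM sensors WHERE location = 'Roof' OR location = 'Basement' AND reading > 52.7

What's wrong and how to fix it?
Bug: AND binds tighter than OR, so this parses as location = 'Roof' OR (location = 'Basement' AND reading > 52.7)

Fix: Add parentheses around the OR so the AND applies to both alternatives

Corrected query:
SELECT id, location, reading FROM sensors WHERE (location = 'Roof' OR location = 'Basement') AND reading > 52.7

Result:
id | location | reading
---+----------+--------
3  | Basement | 70     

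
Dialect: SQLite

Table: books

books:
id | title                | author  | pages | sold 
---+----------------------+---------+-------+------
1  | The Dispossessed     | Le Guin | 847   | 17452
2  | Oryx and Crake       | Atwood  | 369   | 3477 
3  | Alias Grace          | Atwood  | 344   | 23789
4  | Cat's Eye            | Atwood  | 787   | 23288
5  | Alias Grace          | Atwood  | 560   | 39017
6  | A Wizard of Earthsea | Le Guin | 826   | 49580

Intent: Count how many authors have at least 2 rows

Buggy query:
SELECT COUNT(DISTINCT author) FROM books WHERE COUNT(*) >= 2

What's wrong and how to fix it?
Bug: COUNT(*) cannot appear in WHERE; the per-group count doesn't exist yet

Fix: Use a subquery that GROUPs and filters with HAVING, then count its rows

Corrected query:
SELECT COUNT(*) FROM (SELECT author FROM books GROUP BY author HAVING COUNT(*) >= 2)

Result:
COUNT(*)
--------
2       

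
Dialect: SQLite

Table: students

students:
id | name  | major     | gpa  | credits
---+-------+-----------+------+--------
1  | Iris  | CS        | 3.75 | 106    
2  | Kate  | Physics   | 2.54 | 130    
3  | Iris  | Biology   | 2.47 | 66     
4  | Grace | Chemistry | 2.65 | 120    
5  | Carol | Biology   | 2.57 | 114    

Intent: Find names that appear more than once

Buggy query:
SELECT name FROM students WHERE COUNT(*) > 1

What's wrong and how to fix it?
Bug: WHERE can't reference COUNT(*); aggregates are computed after WHERE

Fix: Group first, then use HAVING for the count condition

Corrected query:
SELECT name FROM students GROUP BY name HAVING COUNT(*) > 1

Result:
name
----
Iris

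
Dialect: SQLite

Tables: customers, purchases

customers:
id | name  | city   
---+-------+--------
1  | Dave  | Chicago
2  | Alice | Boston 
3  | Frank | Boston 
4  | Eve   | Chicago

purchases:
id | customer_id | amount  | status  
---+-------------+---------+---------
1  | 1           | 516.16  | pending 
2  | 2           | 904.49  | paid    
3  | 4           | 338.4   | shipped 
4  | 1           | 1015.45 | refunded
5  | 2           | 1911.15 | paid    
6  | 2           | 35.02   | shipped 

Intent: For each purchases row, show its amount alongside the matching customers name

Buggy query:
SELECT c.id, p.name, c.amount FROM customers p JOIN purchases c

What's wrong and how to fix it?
Bug: Missing join condition: each purchases row is matched to all customers rows instead of just its own

Fix: Add ON c.customer_id = p.id to the JOIN

Corrected query:
SELECT c.id, p.name, c.amount FROM customers p JOIN purchases c ON c.customer_id = p.id

Result:
id | name  | amount 
---+-------+--------
1  | Dave  | 516.16 
2  | Alice | 904.49 
3  | Eve   | 338.4  
4  | Dave  | 1015.45
5  | Alice | 1911.15
6  | Alice | 35.02  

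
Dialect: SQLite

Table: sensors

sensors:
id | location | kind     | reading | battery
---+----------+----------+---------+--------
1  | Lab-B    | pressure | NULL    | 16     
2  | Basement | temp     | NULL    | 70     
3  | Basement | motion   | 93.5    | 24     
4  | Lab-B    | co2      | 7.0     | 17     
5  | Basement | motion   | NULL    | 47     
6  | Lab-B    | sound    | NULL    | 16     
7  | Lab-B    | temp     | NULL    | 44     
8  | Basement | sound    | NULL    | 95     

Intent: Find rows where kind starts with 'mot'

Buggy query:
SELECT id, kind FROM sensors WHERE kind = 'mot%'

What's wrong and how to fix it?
Bug: Wildcards only work with LIKE; '=' treats '%' as a literal character

Fix: Use LIKE for wildcard pattern matching

Corrected query:
SELECT id, kind FROM sensors WHERE kind LIKE 'mot%'

Result:
id | kind  
---+-------
3  | motion
5  | motion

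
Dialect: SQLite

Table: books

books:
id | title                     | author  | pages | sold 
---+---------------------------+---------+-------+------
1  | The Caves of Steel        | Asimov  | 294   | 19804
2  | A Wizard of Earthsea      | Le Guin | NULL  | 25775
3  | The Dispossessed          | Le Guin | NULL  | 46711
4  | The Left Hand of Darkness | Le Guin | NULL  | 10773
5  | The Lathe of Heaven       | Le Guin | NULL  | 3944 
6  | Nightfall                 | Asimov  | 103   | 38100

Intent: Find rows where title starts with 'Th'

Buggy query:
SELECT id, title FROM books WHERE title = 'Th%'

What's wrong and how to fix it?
Bug: Wildcards only work with LIKE; '=' treats '%' as a literal character

Fix: Replace '=' with LIKE so 'Th%' is treated as a pattern

Corrected query:
SELECT id, title FROM books WHERE title LIKE 'Th%'

Result:
id | title                    
---+--------------------------
1  | The Caves of Steel       
3  | The Dispossessed         
4  | The Left Hand of Darkness
5  | The Lathe of Heaven      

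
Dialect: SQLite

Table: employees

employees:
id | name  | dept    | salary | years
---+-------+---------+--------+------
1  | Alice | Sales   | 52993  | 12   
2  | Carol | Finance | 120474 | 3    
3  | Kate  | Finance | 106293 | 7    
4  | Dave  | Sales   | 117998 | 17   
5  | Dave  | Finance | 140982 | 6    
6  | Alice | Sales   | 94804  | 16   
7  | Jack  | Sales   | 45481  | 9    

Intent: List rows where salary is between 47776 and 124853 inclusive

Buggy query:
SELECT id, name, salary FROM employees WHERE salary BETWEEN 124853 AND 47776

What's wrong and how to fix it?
Bug: The bounds are reversed; BETWEEN a AND b requires a <= b to match anything

Fix: Swap the bounds so the smaller value comes first

Corrected query:
SELECT id, name, salary FROM employees WHERE salary BETWEEN 47776 AND 124853

Result:
id | name  | salary
---+-------+-------
1  | Alice | 52993 
2  | Carol | 120474
3  | Kate  | 106293
4  | Dave  | 117998
6  | Alice | 94804 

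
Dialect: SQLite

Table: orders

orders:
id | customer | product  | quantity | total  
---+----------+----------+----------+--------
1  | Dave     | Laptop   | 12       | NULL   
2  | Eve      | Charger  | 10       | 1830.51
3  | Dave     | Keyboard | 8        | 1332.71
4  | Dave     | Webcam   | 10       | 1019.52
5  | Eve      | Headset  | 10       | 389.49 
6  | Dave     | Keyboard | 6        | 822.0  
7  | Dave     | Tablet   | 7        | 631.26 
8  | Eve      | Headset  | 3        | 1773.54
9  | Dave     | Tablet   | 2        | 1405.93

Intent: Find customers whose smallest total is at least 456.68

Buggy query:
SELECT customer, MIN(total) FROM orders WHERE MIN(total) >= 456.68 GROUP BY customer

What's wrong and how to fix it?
Bug: MIN() in WHERE is a misuse of aggregate

Fix: Replace WHERE with HAVING after the GROUP BY

Corrected query:
SELECT customer, MIN(total) FROM orders GROUP BY customer HAVING MIN(total) >= 456.68

Result:
customer | MIN(total)
---------+-----------
Dave     | 631.26    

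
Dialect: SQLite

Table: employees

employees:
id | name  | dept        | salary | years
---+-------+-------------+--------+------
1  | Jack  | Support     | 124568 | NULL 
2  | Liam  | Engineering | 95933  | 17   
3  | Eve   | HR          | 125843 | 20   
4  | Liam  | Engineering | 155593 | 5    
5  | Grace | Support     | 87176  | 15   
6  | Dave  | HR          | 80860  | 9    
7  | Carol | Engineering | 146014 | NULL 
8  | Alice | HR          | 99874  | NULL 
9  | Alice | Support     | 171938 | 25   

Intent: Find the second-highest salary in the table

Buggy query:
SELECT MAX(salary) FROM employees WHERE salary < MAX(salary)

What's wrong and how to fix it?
Bug: The inner MAX is an aggregate inside WHERE, which is not allowed

Fix: Compute the overall MAX in a subquery, then take MAX of rows below it

Corrected query:
SELECT MAX(salary) FROM employees WHERE salary < (SELECT MAX(salary) FROM employees)

Result:
MAX(salary)
-----------
155593     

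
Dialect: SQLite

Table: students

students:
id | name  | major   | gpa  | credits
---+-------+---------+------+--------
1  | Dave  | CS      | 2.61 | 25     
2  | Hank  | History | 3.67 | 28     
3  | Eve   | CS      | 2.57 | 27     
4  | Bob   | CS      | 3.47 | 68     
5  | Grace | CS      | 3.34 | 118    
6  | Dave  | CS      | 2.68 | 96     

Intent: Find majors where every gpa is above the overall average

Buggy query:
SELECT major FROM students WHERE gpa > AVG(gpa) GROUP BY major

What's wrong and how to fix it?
Bug: WHERE evaluates per row before aggregation, so AVG() is unavailable

Fix: Compute the overall average in a scalar subquery and compare each group's MIN against it in HAVING

Corrected query:
SELECT major FROM students GROUP BY major HAVING MIN(gpa) > (SELECT AVG(gpa) FROM students)

Result:
major  
-------
History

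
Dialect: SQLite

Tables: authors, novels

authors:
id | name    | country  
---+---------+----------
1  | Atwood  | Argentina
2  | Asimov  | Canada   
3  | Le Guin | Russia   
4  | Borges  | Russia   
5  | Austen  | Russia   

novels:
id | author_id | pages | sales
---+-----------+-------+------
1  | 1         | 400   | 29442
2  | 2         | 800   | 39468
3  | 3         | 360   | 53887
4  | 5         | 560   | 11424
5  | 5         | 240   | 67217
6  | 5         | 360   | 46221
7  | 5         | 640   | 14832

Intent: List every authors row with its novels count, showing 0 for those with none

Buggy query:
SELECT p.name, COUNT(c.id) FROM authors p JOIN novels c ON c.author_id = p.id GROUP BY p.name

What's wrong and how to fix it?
Bug: An inner join excludes parents with zero children

Fix: Use LEFT JOIN so parents without children still appear (COUNT(c.id) gives 0)

Corrected query:
SELECT p.name, COUNT(c.id) FROM authors p LEFT JOIN novels c ON c.author_id = p.id GROUP BY p.name

Result:
name    | COUNT(c.id)
--------+------------
Asimov  | 1          
Atwood  | 1          
Austen  | 4          
Borges  | 0          
Le Guin | 1          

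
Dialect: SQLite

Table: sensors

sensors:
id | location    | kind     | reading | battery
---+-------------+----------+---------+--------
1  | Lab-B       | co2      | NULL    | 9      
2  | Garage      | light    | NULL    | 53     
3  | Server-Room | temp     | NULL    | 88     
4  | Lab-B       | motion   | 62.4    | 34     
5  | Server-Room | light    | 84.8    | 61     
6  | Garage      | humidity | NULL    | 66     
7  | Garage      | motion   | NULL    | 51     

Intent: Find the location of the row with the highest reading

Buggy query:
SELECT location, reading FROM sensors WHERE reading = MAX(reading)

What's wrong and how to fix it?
Bug: WHERE is evaluated per row; an aggregate over the whole table isn't defined there

Fix: Wrap MAX in a scalar subquery so WHERE compares against a single value

Corrected query:
SELECT location, reading FROM sensors WHERE reading = (SELECT MAX(reading) FROM sensors)

Result:
location    | reading
------------+--------
Server-Room | 84.8   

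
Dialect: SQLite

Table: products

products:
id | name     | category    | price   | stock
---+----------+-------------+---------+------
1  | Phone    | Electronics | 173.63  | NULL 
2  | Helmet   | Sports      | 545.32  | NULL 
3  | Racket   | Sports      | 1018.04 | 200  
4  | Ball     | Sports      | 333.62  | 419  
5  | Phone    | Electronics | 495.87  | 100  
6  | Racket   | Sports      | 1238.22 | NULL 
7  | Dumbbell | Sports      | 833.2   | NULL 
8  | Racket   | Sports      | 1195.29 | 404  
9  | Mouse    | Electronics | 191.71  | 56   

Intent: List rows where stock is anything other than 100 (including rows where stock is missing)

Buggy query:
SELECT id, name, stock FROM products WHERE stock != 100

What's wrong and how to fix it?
Bug: 'stock != 100' is unknown when stock is NULL, so NULL rows are silently excluded

Fix: Handle NULL separately with IS NULL alongside the inequality

Corrected query:
SELECT id, name, stock FROM products WHERE stock != 100 OR stock IS NULL

Result:
id | name     | stock
---+----------+------
1  | Phone    | NULL 
2  | Helmet   | NULL 
3  | Racket   | 200  
4  | Ball     | 419  
6  | Racket   | NULL 
7  | Dumbbell | NULL 
8  | Racket   | 404  
9  | Mouse    | 56   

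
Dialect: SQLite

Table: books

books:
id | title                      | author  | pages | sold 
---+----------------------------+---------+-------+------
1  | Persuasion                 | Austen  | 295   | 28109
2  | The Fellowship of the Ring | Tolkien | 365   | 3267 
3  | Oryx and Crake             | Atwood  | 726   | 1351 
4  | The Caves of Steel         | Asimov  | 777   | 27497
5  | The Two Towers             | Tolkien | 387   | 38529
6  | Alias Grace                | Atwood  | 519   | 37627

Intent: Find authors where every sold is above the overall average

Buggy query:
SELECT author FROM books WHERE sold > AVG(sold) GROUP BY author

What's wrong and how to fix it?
Bug: WHERE evaluates per row before aggregation, so AVG() is unavailable

Fix: Compute the overall average in a scalar subquery and compare each group's MIN against it in HAVING

Corrected query:
SELECT author FROM books GROUP BY author HAVING MIN(sold) > (SELECT AVG(sold) FROM books)

Result:
author
------
Asimov
Austen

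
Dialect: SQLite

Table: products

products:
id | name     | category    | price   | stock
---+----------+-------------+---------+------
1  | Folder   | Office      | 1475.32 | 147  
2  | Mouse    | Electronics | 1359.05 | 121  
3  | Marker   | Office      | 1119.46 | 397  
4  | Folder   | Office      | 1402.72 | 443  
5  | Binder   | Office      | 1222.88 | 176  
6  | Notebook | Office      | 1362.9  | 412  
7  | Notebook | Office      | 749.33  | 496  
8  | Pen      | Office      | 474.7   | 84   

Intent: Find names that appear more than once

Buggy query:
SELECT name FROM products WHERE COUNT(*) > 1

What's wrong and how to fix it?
Bug: WHERE can't reference COUNT(*); aggregates are computed after WHERE

Fix: GROUP BY name, then filter groups with HAVING COUNT(*) > 1

Corrected query:
SELECT name FROM products GROUP BY name HAVING COUNT(*) > 1

Result:
name    
--------
Folder  
Notebook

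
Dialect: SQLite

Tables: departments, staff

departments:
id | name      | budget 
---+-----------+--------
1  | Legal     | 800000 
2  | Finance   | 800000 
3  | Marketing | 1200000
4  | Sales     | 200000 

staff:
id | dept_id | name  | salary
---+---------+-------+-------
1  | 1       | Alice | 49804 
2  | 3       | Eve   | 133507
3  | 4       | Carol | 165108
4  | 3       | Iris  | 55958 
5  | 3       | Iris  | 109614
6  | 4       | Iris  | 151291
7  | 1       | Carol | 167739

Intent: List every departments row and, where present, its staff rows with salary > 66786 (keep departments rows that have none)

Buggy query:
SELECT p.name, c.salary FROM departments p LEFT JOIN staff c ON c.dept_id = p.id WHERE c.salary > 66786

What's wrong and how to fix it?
Bug: A WHERE condition on the right-hand table after LEFT JOIN drops unmatched parents

Fix: Put 'c.salary > 66786' in the JOIN's ON clause instead of WHERE

Corrected query:
SELECT p.name, c.salary FROM departments p LEFT JOIN staff c ON c.dept_id = p.id AND c.salary > 66786

Result:
name      | salary
----------+-------
Legal     | 167739
Finance   | NULL  
Marketing | 109614
Marketing | 133507
Sales     | 151291
Sales     | 165108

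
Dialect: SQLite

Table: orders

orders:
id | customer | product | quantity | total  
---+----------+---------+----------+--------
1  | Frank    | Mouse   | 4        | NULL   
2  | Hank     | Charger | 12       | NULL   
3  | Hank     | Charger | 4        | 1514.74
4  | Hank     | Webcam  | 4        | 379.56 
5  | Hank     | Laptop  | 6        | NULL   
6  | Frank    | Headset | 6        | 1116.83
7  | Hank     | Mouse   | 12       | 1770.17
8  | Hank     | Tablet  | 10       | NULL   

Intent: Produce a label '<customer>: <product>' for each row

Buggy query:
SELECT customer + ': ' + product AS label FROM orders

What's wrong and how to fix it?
Bug: SQLite uses || for string concatenation; + coerces text to numbers (yielding 0)

Fix: Replace + with || to concatenate text

Corrected query:
SELECT customer || ': ' || product AS label FROM orders

Result:
label         
--------------
Frank: Mouse  
Hank: Charger 
Hank: Charger 
Hank: Webcam  
Hank: Laptop  
Frank: Headset
Hank: Mouse   
Hank: Tablet  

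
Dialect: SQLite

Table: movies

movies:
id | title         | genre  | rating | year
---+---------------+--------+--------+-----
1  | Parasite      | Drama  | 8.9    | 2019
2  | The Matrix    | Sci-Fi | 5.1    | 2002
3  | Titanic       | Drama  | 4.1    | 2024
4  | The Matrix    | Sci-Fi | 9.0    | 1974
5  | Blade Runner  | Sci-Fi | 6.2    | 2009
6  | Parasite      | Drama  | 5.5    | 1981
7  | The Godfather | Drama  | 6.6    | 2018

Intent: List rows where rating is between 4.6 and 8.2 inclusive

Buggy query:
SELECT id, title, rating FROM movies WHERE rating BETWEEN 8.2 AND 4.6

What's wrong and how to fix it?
Bug: The bounds are reversed; BETWEEN a AND b requires a <= b to match anything

Fix: Write BETWEEN 4.6 AND 8.2

Corrected query:
SELECT id, title, rating FROM movies WHERE rating BETWEEN 4.6 AND 8.2

Result:
id | title         | rating
---+---------------+-------
2  | The Matrix    | 5.1   
5  | Blade Runner  | 6.2   
6  | Parasite      | 5.5   
7  | The Godfather | 6.6   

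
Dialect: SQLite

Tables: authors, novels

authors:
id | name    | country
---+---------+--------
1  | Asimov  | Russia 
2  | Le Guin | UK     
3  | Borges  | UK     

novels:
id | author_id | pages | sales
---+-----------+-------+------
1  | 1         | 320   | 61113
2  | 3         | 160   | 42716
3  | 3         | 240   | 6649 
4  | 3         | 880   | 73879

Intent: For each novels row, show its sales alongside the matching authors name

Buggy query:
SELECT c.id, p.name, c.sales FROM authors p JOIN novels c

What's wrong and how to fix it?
Bug: JOIN with no ON clause produces a cartesian product; every novels row pairs with every authors row

Fix: Add ON c.author_id = p.id to the JOIN

Corrected query:
SELECT c.id, p.name, c.sales FROM authors p JOIN novels c ON c.author_id = p.id

Result:
id | name   | sales
---+--------+------
1  | Asimov | 61113
2  | Borges | 42716
3  | Borges | 6649 
4  | Borges | 73879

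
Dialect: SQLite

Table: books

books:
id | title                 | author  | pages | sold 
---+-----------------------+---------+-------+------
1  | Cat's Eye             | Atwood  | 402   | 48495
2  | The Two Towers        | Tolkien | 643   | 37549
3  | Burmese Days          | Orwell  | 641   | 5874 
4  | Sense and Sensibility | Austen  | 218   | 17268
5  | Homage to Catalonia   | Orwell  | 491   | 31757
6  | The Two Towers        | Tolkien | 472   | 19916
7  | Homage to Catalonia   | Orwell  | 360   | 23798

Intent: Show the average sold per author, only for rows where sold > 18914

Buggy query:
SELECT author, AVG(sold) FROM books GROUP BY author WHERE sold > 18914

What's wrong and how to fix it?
Bug: Row-level WHERE must come before GROUP BY in the clause order

Fix: Move the WHERE clause before GROUP BY

Corrected query:
SELECT author, AVG(sold) FROM books WHERE sold > 18914 GROUP BY author

Result:
author  | AVG(sold)
--------+----------
Atwood  | 48495    
Orwell  | 27777.5  
Tolkien | 28732.5  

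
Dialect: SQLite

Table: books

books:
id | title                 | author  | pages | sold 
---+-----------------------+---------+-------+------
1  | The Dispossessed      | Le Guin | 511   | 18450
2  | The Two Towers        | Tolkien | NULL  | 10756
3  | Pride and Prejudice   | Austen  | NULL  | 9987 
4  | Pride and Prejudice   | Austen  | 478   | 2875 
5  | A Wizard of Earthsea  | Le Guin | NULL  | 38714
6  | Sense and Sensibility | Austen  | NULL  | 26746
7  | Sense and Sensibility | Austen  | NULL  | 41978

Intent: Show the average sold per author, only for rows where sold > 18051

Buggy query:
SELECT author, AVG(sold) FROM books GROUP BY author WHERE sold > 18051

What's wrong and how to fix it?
Bug: Row-level WHERE must come before GROUP BY in the clause order

Fix: Place WHERE between FROM and GROUP BY

Corrected query:
SELECT author, AVG(sold) FROM books WHERE sold > 18051 GROUP BY author

Result:
author  | AVG(sold)
--------+----------
Austen  | 34362    
Le Guin | 28582    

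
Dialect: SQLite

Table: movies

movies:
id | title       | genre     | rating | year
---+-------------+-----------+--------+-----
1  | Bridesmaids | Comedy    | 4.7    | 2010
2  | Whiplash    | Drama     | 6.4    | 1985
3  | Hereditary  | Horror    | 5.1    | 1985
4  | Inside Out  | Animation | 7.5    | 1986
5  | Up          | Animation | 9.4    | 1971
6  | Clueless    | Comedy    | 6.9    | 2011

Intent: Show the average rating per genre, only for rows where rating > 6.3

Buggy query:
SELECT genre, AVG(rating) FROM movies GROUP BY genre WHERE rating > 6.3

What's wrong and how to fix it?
Bug: Row-level WHERE must come before GROUP BY in the clause order

Fix: Move the WHERE clause before GROUP BY

Corrected query:
SELECT genre, AVG(rating) FROM movies WHERE rating > 6.3 GROUP BY genre

Result:
genre     | AVG(rating)
----------+------------
Animation | 8.45       
Comedy    | 6.9        
Drama     | 6.4        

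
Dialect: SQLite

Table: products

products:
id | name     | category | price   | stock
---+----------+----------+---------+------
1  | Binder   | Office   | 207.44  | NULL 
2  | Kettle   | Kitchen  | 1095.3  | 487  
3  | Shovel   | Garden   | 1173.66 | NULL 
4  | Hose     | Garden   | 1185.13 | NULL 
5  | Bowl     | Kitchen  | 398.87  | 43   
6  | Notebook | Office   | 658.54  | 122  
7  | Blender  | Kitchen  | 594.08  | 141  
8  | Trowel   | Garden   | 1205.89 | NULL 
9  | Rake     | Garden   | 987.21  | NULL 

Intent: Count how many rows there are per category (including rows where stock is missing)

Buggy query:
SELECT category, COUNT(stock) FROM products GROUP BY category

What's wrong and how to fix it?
Bug: COUNT(column) counts non-NULL values only; rows with NULL stock aren't counted

Fix: Use COUNT(*) to count all rows regardless of NULL

Corrected query:
SELECT category, COUNT(*) FROM products GROUP BY category

Result:
category | COUNT(*)
---------+---------
Garden   | 4       
Kitchen  | 3       
Office   | 2       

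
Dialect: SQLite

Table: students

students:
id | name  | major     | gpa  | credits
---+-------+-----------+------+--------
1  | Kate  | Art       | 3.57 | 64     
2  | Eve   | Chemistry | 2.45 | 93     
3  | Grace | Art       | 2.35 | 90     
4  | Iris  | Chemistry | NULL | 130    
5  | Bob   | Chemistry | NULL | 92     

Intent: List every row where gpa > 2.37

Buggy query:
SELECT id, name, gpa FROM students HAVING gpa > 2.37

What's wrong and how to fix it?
Bug: HAVING filters the output of aggregation, but this query has no GROUP BY and no aggregate functions, so SQLite rejects it (HAVING clause on a non-aggregate query); the condition here is per row

Fix: Replace HAVING with WHERE since the condition applies to individual rows

Corrected query:
SELECT id, name, gpa FROM students WHERE gpa > 2.37

Result:
id | name | gpa 
---+------+-----
1  | Kate | 3.57
2  | Eve  | 2.45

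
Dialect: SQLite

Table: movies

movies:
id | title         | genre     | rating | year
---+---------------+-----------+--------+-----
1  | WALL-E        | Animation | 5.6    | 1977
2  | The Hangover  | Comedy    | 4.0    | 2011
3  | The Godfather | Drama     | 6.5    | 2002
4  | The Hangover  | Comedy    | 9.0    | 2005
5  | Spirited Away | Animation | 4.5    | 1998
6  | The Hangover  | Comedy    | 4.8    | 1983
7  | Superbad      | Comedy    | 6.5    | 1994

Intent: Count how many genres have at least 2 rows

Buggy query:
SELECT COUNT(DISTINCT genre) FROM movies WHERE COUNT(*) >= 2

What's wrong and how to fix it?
Bug: WHERE filters individual rows, not groups, so a group-level COUNT is invalid there

Fix: Group first with HAVING COUNT(*) >= 2, then COUNT the resulting groups

Corrected query:
SELECT COUNT(*) FROM (SELECT genre FROM movies GROUP BY genre HAVING COUNT(*) >= 2)

Result:
COUNT(*)
--------
2       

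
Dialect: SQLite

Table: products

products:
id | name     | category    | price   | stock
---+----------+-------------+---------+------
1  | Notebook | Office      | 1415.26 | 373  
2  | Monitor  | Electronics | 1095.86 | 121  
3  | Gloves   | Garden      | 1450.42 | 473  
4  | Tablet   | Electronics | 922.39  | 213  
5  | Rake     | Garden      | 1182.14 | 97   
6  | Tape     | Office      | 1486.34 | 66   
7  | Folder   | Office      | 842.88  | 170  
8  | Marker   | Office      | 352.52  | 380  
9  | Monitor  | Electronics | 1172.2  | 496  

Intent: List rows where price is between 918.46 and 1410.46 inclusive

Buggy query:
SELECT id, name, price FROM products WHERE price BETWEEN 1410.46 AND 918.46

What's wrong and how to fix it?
Bug: BETWEEN expects the lower bound first; with 1410.46 AND 918.46 the range is empty

Fix: Write BETWEEN 918.46 AND 1410.46

Corrected query:
SELECT id, name, price FROM products WHERE price BETWEEN 918.46 AND 1410.46

Result:
id | name    | price  
---+---------+--------
2  | Monitor | 1095.86
4  | Tablet  | 922.39 
5  | Rake    | 1182.14
9  | Monitor | 1172.2 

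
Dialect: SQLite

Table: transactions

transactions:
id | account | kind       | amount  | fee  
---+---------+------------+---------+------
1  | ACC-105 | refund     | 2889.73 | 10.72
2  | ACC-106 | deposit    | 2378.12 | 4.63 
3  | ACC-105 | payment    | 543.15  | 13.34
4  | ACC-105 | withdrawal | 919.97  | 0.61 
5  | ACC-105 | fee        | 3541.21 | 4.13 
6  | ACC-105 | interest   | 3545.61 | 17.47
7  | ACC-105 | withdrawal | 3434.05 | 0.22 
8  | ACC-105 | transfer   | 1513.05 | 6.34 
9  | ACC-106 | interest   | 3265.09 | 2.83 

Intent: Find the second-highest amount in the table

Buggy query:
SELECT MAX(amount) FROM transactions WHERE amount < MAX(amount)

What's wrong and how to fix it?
Bug: The inner MAX is an aggregate inside WHERE, which is not allowed

Fix: Put the inner MAX in a scalar subquery

Corrected query:
SELECT MAX(amount) FROM transactions WHERE amount < (SELECT MAX(amount) FROM transactions)

Result:
MAX(amount)
-----------
3541.21    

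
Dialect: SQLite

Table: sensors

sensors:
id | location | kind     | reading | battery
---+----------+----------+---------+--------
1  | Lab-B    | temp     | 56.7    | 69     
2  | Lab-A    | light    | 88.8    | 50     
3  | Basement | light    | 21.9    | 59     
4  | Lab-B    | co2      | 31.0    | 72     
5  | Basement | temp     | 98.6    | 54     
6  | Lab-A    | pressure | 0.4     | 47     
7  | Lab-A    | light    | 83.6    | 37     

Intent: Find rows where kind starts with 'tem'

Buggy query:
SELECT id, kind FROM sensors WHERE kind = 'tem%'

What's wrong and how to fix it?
Bug: '=' compares the literal string including the % character; pattern matching needs LIKE

Fix: Replace '=' with LIKE so 'tem%' is treated as a pattern

Corrected query:
SELECT id, kind FROM sensors WHERE kind LIKE 'tem%'

Result:
id | kind
---+-----
1  | temp
5  | temp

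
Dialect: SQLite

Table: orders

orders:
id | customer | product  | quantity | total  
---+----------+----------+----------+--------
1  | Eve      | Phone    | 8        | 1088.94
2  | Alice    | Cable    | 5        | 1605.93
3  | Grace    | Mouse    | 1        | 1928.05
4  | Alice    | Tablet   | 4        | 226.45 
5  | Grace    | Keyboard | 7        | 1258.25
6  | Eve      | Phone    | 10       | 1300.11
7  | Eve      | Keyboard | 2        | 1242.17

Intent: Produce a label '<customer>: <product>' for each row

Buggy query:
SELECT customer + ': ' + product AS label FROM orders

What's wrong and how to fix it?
Bug: SQLite uses || for string concatenation; + coerces text to numbers (yielding 0)

Fix: Replace + with || to concatenate text

Corrected query:
SELECT customer || ': ' || product AS label FROM orders

Result:
label          
---------------
Eve: Phone     
Alice: Cable   
Grace: Mouse   
Alice: Tablet  
Grace: Keyboard
Eve: Phone     
Eve: Keyboard  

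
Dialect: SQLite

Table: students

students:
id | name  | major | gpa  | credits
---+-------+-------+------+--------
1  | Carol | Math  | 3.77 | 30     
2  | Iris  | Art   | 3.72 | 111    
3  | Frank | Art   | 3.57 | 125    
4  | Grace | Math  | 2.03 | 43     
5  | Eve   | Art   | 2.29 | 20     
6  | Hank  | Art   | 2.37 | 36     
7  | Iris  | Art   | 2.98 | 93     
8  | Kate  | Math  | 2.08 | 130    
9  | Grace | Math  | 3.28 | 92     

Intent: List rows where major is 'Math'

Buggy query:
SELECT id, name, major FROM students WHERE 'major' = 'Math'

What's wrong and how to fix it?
Bug: 'major' in single quotes is a string literal, not the column; the comparison is literal-vs-literal and never true

Fix: Remove the quotes around the column name (or use double quotes for an identifier)

Corrected query:
SELECT id, name, major FROM students WHERE major = 'Math'

Result:
id | name  | major
---+-------+------
1  | Carol | Math 
4  | Grace | Math 
8  | Kate  | Math 
9  | Grace | Math 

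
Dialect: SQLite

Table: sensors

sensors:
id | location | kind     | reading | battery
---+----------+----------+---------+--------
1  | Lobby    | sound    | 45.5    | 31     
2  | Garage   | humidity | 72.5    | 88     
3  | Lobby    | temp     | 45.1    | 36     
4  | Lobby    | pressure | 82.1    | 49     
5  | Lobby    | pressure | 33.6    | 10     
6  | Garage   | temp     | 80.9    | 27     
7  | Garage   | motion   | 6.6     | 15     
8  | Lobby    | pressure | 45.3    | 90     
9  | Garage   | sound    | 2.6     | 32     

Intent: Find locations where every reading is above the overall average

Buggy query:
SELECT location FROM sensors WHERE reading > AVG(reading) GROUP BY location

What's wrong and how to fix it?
Bug: WHERE evaluates per row before aggregation, so AVG() is unavailable

Fix: Use a subquery for AVG and a HAVING MIN(...) filter so the condition holds for every row in the group

Corrected query:
SELECT location FROM sensors GROUP BY location HAVING MIN(reading) > (SELECT AVG(reading) FROM sensors)

Result:
(no rows)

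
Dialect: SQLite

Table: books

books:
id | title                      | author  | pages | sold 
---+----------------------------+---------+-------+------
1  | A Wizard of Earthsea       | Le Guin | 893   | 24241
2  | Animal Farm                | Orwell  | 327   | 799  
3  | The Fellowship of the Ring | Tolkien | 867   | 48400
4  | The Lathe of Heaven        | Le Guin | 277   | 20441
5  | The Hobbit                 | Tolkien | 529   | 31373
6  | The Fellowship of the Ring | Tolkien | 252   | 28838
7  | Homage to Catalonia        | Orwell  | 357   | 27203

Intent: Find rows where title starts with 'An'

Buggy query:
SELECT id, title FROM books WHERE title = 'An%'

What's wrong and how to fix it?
Bug: Wildcards only work with LIKE; '=' treats '%' as a literal character

Fix: Replace '=' with LIKE so 'An%' is treated as a pattern

Corrected query:
SELECT id, title FROM books WHERE title LIKE 'An%'

Result:
id | title      
---+------------
2  | Animal Farm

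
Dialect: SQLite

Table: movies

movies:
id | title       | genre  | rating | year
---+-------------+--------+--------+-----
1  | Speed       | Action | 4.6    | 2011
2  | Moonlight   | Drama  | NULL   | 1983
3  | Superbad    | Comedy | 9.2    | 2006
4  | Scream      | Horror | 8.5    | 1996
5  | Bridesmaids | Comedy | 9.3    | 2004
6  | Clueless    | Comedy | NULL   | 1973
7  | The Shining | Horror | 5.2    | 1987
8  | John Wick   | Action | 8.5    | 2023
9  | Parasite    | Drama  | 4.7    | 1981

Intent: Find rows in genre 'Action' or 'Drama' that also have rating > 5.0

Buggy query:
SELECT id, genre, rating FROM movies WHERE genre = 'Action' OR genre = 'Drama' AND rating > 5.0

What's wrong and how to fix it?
Bug: AND binds tighter than OR, so this parses as genre = 'Action' OR (genre = 'Drama' AND rating > 5.0)

Fix: Add parentheses around the OR so the AND applies to both alternatives

Corrected query:
SELECT id, genre, rating FROM movies WHERE (genre = 'Action' OR genre = 'Drama') AND rating > 5.0

Result:
id | genre  | rating
---+--------+-------
8  | Action | 8.5   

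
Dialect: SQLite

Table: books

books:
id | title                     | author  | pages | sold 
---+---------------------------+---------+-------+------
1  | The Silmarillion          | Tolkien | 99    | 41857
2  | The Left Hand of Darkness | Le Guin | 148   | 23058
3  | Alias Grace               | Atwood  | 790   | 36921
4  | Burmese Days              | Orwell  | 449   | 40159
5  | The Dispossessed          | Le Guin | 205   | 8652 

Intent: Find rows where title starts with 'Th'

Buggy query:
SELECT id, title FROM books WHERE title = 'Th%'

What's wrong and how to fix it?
Bug: '=' compares the literal string including the % character; pattern matching needs LIKE

Fix: Replace '=' with LIKE so 'Th%' is treated as a pattern

Corrected query:
SELECT id, title FROM books WHERE title LIKE 'Th%'

Result:
id | title                    
---+--------------------------
1  | The Silmarillion         
2  | The Left Hand of Darkness
5  | The Dispossessed         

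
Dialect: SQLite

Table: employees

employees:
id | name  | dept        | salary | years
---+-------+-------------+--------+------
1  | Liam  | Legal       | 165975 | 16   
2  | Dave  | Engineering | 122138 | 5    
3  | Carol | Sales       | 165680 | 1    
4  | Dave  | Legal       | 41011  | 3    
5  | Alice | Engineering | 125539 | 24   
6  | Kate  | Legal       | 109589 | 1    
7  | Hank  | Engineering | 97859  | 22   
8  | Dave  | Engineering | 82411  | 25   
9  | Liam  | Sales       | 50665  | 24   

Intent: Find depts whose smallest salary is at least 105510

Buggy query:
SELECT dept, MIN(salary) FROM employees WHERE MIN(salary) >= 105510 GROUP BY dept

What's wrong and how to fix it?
Bug: Aggregates like MIN are computed per group after WHERE runs

Fix: Replace WHERE with HAVING after the GROUP BY

Corrected query:
SELECT dept, MIN(salary) FROM employees GROUP BY dept HAVING MIN(salary) >= 105510

Result:
(no rows)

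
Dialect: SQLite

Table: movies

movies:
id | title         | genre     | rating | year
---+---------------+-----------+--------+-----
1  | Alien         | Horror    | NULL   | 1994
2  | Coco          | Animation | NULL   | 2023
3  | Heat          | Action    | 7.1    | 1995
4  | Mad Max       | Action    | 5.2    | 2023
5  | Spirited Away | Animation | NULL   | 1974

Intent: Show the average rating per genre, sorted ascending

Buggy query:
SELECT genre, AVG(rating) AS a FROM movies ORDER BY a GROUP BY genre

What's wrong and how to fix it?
Bug: GROUP BY must precede ORDER BY

Fix: Move ORDER BY to the end, after GROUP BY

Corrected query:
SELECT genre, AVG(rating) AS a FROM movies GROUP BY genre ORDER BY a

Result:
genre     | a   
----------+-----
Animation | NULL
Horror    | NULL
Action    | 6.15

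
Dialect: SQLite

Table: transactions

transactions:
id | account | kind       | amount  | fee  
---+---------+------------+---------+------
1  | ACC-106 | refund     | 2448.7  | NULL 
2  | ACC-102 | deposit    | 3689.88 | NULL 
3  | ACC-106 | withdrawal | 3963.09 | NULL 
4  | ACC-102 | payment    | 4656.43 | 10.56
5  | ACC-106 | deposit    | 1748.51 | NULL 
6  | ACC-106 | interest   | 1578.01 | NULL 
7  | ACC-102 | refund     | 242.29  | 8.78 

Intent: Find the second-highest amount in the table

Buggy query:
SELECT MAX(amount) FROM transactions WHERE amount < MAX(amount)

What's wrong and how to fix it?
Bug: The inner MAX is an aggregate inside WHERE, which is not allowed

Fix: Put the inner MAX in a scalar subquery

Corrected query:
SELECT MAX(amount) FROM transactions WHERE amount < (SELECT MAX(amount) FROM transactions)

Result:
MAX(amount)
-----------
3963.09    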